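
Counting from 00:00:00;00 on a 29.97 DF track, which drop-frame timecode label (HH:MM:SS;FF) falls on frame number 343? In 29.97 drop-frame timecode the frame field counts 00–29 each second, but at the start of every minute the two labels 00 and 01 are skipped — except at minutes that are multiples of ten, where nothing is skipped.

Each 10-minute DF block holds 10 × 60 × 30 − 9 × 2 = 17982 frames. 343 ÷ 17982 → 0 full blocks, remainder 343.
Within the partial block the first minute is 1800 frames and each further minute 1798, so 0 further minute boundaries passed. Total skipped labels = 18 × 0 + 2 × 0 = 0.
Non-drop label index = 343 + 0 = 343; at 30 labels/s that is 00:00:11:13, i.e. DF 00:00:11;13.

00:00:11;13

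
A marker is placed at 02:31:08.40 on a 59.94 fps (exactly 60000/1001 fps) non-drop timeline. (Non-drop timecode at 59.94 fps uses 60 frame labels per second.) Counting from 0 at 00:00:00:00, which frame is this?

frame 544120

Total seconds to the label: (2 × 3600 + 31 × 60 + 8) = 9068.
Frame index = 9068 × 60 + 40 = 544120.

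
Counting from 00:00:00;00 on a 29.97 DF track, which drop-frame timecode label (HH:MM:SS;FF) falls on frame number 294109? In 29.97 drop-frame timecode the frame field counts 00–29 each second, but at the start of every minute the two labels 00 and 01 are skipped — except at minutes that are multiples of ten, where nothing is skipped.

Each 10-minute DF block holds 10 × 60 × 30 − 9 × 2 = 17982 frames. 294109 ÷ 17982 → 16 full blocks, remainder 6397.
Within the partial block the first minute is 1800 frames and each further minute 1798, so 3 further minute boundaries passed. Total skipped labels = 18 × 16 + 2 × 3 = 294.
Non-drop label index = 294109 + 294 = 294403; at 30 labels/s that is 02:43:33:13, i.e. DF 02:43:33;13.

02:43:33;13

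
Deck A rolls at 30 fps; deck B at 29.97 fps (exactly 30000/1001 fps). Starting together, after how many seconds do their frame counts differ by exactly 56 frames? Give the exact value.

28028/15 seconds

The gap grows by |30000/1001 − 30| = 30/1001 frames per second.
Time for a 56-frame gap: 56 ÷ (30/1001) = 28028/15 s.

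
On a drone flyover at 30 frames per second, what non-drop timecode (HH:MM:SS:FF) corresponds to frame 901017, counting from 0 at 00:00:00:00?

901017 ÷ 30 = 30033 full seconds, remainder 27 frames.
30033 s = 8 h 20 min 33 s.
Timecode: 08:20:33:27.

08:20:33:27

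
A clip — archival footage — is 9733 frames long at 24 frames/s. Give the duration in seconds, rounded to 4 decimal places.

Running time = 9733 × 1/24 = 9733/24 s ≈ 405.5417 s.

405.5417 seconds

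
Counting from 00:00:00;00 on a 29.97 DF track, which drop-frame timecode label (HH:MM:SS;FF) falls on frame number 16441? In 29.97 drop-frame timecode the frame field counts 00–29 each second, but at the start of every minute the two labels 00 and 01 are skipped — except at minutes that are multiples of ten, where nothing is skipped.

00:09:08;19

Ten DF minutes hold 17982 frames, so frame 16441 lies in block 0 (frames 0–17981) with 16441 frames into that block.
The block's first minute is 1800 frames and the rest 1798 each; 16441 frames reaches minute 9, so 0 × 18 + 9 × 2 = 18 labels have been skipped so far.
Adding those back, label number 16441 + 18 = 16459 at 30 labels/s is 548 s + 19 f = 0 h 9 min 8 s frame 19, i.e. 00:09:08;19.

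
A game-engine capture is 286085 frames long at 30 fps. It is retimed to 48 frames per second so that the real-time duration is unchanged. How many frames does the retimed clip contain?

457736 frames

Target frames = source frames × (target rate / source rate) = 286085 × (48)/(30) = 286085 × 8/5 = 457736.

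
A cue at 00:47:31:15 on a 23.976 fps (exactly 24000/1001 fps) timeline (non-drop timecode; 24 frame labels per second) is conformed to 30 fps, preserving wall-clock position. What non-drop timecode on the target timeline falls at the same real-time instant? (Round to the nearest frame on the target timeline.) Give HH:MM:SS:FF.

Source frame index: (0×3600 + 47×60 + 31) × 24 + 15 = 68439.
Real time: 68439 / (24000/1001) = 22835813/8000 s.
Target frame: (22835813/8000) × (30) = 68507439/800 ≈ 85634.299 → 85634.
At 30 labels/s: frame 85634 → 00:47:34:14.

00:47:34:14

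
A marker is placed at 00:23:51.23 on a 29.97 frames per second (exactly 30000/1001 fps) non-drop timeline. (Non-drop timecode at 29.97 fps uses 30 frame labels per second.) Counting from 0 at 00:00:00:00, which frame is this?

42953

Total seconds to the label: (0 × 3600 + 23 × 60 + 51) = 1431.
Frame index = 1431 × 30 + 23 = 42953.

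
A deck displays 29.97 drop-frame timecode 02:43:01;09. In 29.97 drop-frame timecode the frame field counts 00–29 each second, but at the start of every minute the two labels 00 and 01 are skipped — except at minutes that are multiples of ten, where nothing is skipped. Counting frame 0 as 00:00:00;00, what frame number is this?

293145

Complete 10-minute blocks: 16, each 17982 frames → 287712.
Remaining 3 whole minutes in the current block: 1800 + 2 × 1798 = 5396 frames.
Within the current minute: 1 × 30 + 9 − 2 = 37 (labels ;00/;01 skipped at this minute). Total = 287712 + 5396 + 37 = 293145.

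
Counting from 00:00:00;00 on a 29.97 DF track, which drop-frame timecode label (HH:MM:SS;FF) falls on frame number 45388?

00:25:14;14

Ten DF minutes hold 17982 frames, so frame 45388 lies in block 2 (frames 35964–53945) with 9424 frames into that block.
The block's first minute is 1800 frames and the rest 1798 each; 9424 frames reaches minute 5, so 2 × 18 + 5 × 2 = 46 labels have been skipped so far.
Adding those back, label number 45388 + 46 = 45434 at 30 labels/s is 1514 s + 14 f = 0 h 25 min 14 s frame 14, i.e. 00:25:14;14.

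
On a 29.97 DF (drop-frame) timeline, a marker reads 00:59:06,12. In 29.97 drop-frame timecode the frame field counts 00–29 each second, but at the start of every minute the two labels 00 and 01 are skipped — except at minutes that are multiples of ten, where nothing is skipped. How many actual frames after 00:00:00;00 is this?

106284

Complete 10-minute blocks: 5, each 17982 frames → 89910.
Remaining 9 whole minutes in the current block: 1800 + 8 × 1798 = 16184 frames.
Within the current minute: 6 × 30 + 12 − 2 = 190 (labels ;00/;01 skipped at this minute). Total = 89910 + 16184 + 190 = 106284.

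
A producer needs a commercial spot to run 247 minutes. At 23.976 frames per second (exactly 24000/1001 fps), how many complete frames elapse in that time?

247 min = 14820 s.
Frames = 14820 × 24000/1001 = 27360000/77 ≈ 355324.6753.
Complete frames: 355324.

355324 frames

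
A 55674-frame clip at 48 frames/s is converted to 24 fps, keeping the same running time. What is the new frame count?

27837 frames

Target frames = source frames × (target rate / source rate) = 55674 × (24)/(48) = 55674 × 1/2 = 27837.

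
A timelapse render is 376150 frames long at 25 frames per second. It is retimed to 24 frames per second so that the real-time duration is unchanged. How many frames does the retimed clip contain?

361104 frames

Target frames = source frames × (target rate / source rate) = 376150 × (24)/(25) = 376150 × 24/25 = 361104.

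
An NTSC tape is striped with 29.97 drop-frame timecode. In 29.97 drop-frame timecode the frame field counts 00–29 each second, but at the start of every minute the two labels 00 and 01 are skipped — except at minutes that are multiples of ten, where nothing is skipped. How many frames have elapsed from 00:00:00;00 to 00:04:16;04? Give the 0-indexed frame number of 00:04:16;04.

7676

As if non-drop at 30 labels/s: (0 × 3600 + 4 × 60 + 16) × 30 + 4 = 7684.
Minute boundaries passed: 4; those not divisible by 10: 4 − 0 = 4; dropped labels = 2 × 4 = 8.
Actual frame index = 7684 − 8 = 7676.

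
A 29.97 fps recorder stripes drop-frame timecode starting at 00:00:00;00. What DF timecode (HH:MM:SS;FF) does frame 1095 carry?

00:00:36;15

Ten DF minutes hold 17982 frames, so frame 1095 lies in block 0 (frames 0–17981) with 1095 frames into that block.
The block's first minute is 1800 frames and the rest 1798 each; 1095 frames reaches minute 0, so 0 × 18 + 0 × 2 = 0 labels have been skipped so far.
Adding those back, label number 1095 + 0 = 1095 at 30 labels/s is 36 s + 15 f = 0 h 0 min 36 s frame 15, i.e. 00:00:36;15.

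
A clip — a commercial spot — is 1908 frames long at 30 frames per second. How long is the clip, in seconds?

63.6 seconds

Running time = 1908 / (30) = 63.6 s.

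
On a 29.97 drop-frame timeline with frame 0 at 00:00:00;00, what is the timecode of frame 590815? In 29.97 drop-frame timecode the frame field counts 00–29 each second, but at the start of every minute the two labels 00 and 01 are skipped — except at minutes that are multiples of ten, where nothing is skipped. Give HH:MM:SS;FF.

Ten DF minutes hold 17982 frames, so frame 590815 lies in block 32 (frames 575424–593405) with 15391 frames into that block.
The block's first minute is 1800 frames and the rest 1798 each; 15391 frames reaches minute 8, so 32 × 18 + 8 × 2 = 592 labels have been skipped so far.
Adding those back, label number 590815 + 592 = 591407 at 30 labels/s is 19713 s + 17 f = 5 h 28 min 33 s frame 17, i.e. 05:28:33;17.

05:28:33;17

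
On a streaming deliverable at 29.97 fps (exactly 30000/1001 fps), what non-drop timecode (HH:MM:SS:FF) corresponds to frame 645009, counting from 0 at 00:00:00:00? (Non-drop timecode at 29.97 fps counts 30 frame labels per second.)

05:58:20:09

645009 ÷ 30 = 21500 full seconds, remainder 9 frames.
21500 s = 5 h 58 min 20 s.
Timecode: 05:58:20:09.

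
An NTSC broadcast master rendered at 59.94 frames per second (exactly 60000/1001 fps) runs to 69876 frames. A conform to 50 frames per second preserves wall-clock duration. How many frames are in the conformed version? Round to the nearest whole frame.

Frames at target rate = 69876 × (50) / (60000/1001) = 5828823/100 ≈ 58288.230.
Nearest whole frame: 58288.

58288 frames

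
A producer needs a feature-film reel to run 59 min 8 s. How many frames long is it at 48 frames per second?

59 min 8 s = 3548 s.
Frames = 3548 × 48 = 170304.

170304 frames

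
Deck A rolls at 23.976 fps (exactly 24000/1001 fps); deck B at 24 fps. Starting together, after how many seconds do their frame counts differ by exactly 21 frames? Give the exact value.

875.875 seconds

The gap grows by |24 − 24000/1001| = 24/1001 frames per second.
Time for a 21-frame gap: 21 ÷ (24/1001) = 875.875 s.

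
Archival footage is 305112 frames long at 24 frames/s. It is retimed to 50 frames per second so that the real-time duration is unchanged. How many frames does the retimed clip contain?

635650 frames

Target frames = source frames × (target rate / source rate) = 305112 × (50)/(24) = 305112 × 25/12 = 635650.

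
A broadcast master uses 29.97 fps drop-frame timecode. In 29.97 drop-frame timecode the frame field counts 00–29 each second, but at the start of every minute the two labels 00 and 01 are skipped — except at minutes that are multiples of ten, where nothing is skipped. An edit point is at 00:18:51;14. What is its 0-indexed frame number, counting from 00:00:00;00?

33910

As if non-drop at 30 labels/s: (0 × 3600 + 18 × 60 + 51) × 30 + 14 = 33944.
Minute boundaries passed: 18; those not divisible by 10: 18 − 1 = 17; dropped labels = 2 × 17 = 34.
Actual frame index = 33944 − 34 = 33910.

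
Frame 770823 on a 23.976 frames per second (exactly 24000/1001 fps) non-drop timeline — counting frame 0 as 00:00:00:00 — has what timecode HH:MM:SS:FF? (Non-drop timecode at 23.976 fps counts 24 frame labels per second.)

08:55:17:15

770823 ÷ 24 = 32117 full seconds, remainder 15 frames.
32117 s = 8 h 55 min 17 s.
Timecode: 08:55:17:15.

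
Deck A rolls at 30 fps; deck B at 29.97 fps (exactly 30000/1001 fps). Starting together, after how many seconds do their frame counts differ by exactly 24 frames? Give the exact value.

800.8 seconds

The gap grows by |30000/1001 − 30| = 30/1001 frames per second.
Time for a 24-frame gap: 24 ÷ (30/1001) = 800.8 s.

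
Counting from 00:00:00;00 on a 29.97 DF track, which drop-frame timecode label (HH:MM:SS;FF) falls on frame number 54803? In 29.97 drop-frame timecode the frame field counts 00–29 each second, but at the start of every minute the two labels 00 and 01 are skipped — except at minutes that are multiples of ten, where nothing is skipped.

00:30:28;17

Ten DF minutes hold 17982 frames, so frame 54803 lies in block 3 (frames 53946–71927) with 857 frames into that block.
The block's first minute is 1800 frames and the rest 1798 each; 857 frames reaches minute 0, so 3 × 18 + 0 × 2 = 54 labels have been skipped so far.
Adding those back, label number 54803 + 54 = 54857 at 30 labels/s is 1828 s + 17 f = 0 h 30 min 28 s frame 17, i.e. 00:30:28;17.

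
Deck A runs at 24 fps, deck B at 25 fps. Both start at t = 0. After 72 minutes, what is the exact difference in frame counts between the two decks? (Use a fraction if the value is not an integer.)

72 min = 4320 s.
A emits 24 × 4320 = 103680 frames; B emits 25 × 4320 = 108000.
Difference = 4320 frames; B is ahead of A.

4320 frames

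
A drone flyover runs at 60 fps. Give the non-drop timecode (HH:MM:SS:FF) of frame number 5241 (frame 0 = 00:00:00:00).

00:01:27:21

5241 ÷ 60 = 87 full seconds, remainder 21 frames.
87 s = 0 h 1 min 27 s.
Timecode: 00:01:27:21.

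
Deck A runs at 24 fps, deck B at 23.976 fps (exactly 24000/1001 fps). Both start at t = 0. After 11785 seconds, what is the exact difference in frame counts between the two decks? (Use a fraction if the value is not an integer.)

A emits 24 × 11785 = 282840 frames; B emits 24000/1001 × 11785 = 282840000/1001.
Difference = 282840/1001 frames (≈ 282.5574); B is behind A.

282840/1001 frames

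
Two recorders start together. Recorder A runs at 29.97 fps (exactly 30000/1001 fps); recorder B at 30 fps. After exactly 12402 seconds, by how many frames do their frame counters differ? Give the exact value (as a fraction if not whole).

28620/77 frames

A emits 30000/1001 × 12402 = 28620000/77 frames; B emits 30 × 12402 = 372060.
Difference = 28620/77 frames (≈ 371.6883); B is ahead of A.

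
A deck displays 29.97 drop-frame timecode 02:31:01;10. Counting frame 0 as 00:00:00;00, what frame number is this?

271568

Complete 10-minute blocks: 15, each 17982 frames → 269730.
Remaining 1 whole minute in the current block: 1800 + 0 × 1798 = 1800 frames.
Within the current minute: 1 × 30 + 10 − 2 = 38 (labels ;00/;01 skipped at this minute). Total = 269730 + 1800 + 38 = 271568.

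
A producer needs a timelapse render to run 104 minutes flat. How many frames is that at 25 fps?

156000 frames

104 min = 6240 s.
Frames = 6240 × 25 = 156000.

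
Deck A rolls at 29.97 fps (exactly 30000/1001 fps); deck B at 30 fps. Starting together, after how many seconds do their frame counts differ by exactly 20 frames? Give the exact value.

The gap grows by |30 − 30000/1001| = 30/1001 frames per second.
Time for a 20-frame gap: 20 ÷ (30/1001) = 2002/3 s.

2002/3 seconds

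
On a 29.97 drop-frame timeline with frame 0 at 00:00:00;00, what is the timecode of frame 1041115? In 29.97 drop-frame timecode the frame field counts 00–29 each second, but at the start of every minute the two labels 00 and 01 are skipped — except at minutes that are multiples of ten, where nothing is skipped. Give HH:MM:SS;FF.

Ten DF minutes hold 17982 frames, so frame 1041115 lies in block 57 (frames 1024974–1042955) with 16141 frames into that block.
The block's first minute is 1800 frames and the rest 1798 each; 16141 frames reaches minute 8, so 57 × 18 + 8 × 2 = 1042 labels have been skipped so far.
Adding those back, label number 1041115 + 1042 = 1042157 at 30 labels/s is 34738 s + 17 f = 9 h 38 min 58 s frame 17, i.e. 09:38:58;17.

09:38:58;17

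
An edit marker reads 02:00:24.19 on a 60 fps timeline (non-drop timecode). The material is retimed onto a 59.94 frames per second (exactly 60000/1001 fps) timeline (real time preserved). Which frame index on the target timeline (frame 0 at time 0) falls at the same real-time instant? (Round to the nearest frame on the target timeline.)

Source frame index: (2×3600 + 0×60 + 24) × 60 + 19 = 433459.
Real time: 433459 / (60) = 433459/60 s.
Target frame: (433459/60) × (60000/1001) = 33343000/77 ≈ 433025.974 → 433026.

frame 433026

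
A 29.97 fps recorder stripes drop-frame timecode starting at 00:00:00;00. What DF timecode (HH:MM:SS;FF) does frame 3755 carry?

Each 10-minute DF block holds 10 × 60 × 30 − 9 × 2 = 17982 frames. 3755 ÷ 17982 → 0 full blocks, remainder 3755.
Within the partial block the first minute is 1800 frames and each further minute 1798, so 2 further minute boundaries passed. Total skipped labels = 18 × 0 + 2 × 2 = 4.
Non-drop label index = 3755 + 4 = 3759; at 30 labels/s that is 00:02:05:09, i.e. DF 00:02:05;09.

00:02:05;09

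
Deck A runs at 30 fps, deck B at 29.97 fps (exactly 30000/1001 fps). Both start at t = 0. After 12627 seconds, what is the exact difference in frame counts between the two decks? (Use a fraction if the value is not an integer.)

A emits 30 × 12627 = 378810 frames; B emits 30000/1001 × 12627 = 378810000/1001.
Difference = 378810/1001 frames (≈ 378.4316); B is behind A.

378810/1001 frames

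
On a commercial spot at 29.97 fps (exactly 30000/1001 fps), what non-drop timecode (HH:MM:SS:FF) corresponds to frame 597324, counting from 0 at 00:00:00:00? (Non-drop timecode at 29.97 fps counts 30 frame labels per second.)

597324 ÷ 30 = 19910 full seconds, remainder 24 frames.
19910 s = 5 h 31 min 50 s.
Timecode: 05:31:50:24.

05:31:50:24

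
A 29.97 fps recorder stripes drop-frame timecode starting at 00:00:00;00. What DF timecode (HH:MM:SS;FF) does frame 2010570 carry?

Ten DF minutes hold 17982 frames, so frame 2010570 lies in block 111 (frames 1996002–2013983) with 14568 frames into that block.
The block's first minute is 1800 frames and the rest 1798 each; 14568 frames reaches minute 8, so 111 × 18 + 8 × 2 = 2014 labels have been skipped so far.
Adding those back, label number 2010570 + 2014 = 2012584 at 30 labels/s is 67086 s + 4 f = 18 h 38 min 6 s frame 4, i.e. 18:38:06;04.

18:38:06;04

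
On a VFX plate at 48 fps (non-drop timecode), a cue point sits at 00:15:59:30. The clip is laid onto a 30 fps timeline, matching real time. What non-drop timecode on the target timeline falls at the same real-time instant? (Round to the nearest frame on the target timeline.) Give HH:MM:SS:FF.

00:15:59:19

Source frame index: (0×3600 + 15×60 + 59) × 48 + 30 = 46062.
Real time: 46062 / (48) = 7677/8 s.
Target frame: (7677/8) × (30) = 115155/4 ≈ 28788.750 → 28789.
At 30 labels/s: frame 28789 → 00:15:59:19.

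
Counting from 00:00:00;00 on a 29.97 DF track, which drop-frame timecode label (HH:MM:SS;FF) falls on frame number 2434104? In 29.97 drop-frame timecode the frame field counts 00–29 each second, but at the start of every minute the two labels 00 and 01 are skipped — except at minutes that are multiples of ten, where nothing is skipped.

22:33:38;00

Each 10-minute DF block holds 10 × 60 × 30 − 9 × 2 = 17982 frames. 2434104 ÷ 17982 → 135 full blocks, remainder 6534.
Within the partial block the first minute is 1800 frames and each further minute 1798, so 3 further minute boundaries passed. Total skipped labels = 18 × 135 + 2 × 3 = 2436.
Non-drop label index = 2434104 + 2436 = 2436540; at 30 labels/s that is 22:33:38:00, i.e. DF 22:33:38;00.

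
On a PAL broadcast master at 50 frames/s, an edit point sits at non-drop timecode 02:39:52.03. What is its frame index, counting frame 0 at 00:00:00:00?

479603

Total seconds to the label: (2 × 3600 + 39 × 60 + 52) = 9592.
Frame index = 9592 × 50 + 3 = 479603.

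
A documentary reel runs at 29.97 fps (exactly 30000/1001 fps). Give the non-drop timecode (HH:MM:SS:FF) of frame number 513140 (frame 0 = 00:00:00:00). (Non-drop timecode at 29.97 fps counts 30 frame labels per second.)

513140 ÷ 30 = 17104 full seconds, remainder 20 frames.
17104 s = 4 h 45 min 4 s.
Timecode: 04:45:04:20.

04:45:04:20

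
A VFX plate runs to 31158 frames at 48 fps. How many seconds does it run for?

649.125 seconds

Running time = 31158 / (48) = 649.125 s.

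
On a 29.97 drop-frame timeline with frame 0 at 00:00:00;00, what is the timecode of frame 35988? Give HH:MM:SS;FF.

00:20:00;24

Ten DF minutes hold 17982 frames, so frame 35988 lies in block 2 (frames 35964–53945) with 24 frames into that block.
The block's first minute is 1800 frames and the rest 1798 each; 24 frames reaches minute 0, so 2 × 18 + 0 × 2 = 36 labels have been skipped so far.
Adding those back, label number 35988 + 36 = 36024 at 30 labels/s is 1200 s + 24 f = 0 h 20 min 0 s frame 24, i.e. 00:20:00;24.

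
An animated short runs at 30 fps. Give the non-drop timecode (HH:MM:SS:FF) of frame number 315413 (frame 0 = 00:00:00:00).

315413 ÷ 30 = 10513 full seconds, remainder 23 frames.
10513 s = 2 h 55 min 13 s.
Timecode: 02:55:13:23.

02:55:13:23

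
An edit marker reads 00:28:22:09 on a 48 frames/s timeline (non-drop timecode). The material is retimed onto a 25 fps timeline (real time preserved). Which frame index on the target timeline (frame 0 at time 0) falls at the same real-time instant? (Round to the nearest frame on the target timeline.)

frame 42555

Source frame index: (0×3600 + 28×60 + 22) × 48 + 9 = 81705.
Real time: 81705 / (48) = 27235/16 s.
Target frame: (27235/16) × (25) = 680875/16 ≈ 42554.688 → 42555.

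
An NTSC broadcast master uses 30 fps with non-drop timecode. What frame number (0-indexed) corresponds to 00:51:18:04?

Total seconds to the label: (0 × 3600 + 51 × 60 + 18) = 3078.
Frame index = 3078 × 30 + 4 = 92344.

frame 92344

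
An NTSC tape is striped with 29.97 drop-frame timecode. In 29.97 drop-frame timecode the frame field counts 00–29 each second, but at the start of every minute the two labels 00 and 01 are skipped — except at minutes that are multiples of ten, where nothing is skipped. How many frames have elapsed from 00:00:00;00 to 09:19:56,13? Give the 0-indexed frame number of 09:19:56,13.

1006885

Complete 10-minute blocks: 55, each 17982 frames → 989010.
Remaining 9 whole minutes in the current block: 1800 + 8 × 1798 = 16184 frames.
Within the current minute: 56 × 30 + 13 − 2 = 1691 (labels ;00/;01 skipped at this minute). Total = 989010 + 16184 + 1691 = 1006885.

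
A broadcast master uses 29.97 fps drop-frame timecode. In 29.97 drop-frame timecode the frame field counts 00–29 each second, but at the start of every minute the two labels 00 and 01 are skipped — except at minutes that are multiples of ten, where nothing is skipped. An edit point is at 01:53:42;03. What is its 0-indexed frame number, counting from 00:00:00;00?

As if non-drop at 30 labels/s: (1 × 3600 + 53 × 60 + 42) × 30 + 3 = 204663.
Minute boundaries passed: 113; those not divisible by 10: 113 − 11 = 102; dropped labels = 2 × 102 = 204.
Actual frame index = 204663 − 204 = 204459.

204459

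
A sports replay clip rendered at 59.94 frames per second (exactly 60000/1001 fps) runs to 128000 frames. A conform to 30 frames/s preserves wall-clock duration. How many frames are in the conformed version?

64064 frames

Target frames = source frames × (target rate / source rate) = 128000 × (30)/(60000/1001) = 128000 × 1001/2000 = 64064.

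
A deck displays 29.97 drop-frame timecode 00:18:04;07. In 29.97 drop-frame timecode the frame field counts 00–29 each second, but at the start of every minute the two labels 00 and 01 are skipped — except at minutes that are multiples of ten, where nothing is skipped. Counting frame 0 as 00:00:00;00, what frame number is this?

As if non-drop at 30 labels/s: (0 × 3600 + 18 × 60 + 4) × 30 + 7 = 32527.
Minute boundaries passed: 18; those not divisible by 10: 18 − 1 = 17; dropped labels = 2 × 17 = 34.
Actual frame index = 32527 − 34 = 32493.

32493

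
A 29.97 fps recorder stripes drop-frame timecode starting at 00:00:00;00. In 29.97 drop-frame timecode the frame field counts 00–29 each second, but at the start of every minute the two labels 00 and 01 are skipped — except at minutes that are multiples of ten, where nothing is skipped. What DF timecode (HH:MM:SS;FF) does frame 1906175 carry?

Each 10-minute DF block holds 10 × 60 × 30 − 9 × 2 = 17982 frames. 1906175 ÷ 17982 → 106 full blocks, remainder 83.
Within the partial block the first minute is 1800 frames and each further minute 1798, so 0 further minute boundaries passed. Total skipped labels = 18 × 106 + 2 × 0 = 1908.
Non-drop label index = 1906175 + 1908 = 1908083; at 30 labels/s that is 17:40:02:23, i.e. DF 17:40:02;23.

17:40:02;23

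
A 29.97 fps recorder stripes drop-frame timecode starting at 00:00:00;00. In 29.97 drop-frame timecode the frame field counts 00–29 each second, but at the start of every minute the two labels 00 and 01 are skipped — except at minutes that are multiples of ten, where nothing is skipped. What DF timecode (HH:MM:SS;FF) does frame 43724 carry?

Each 10-minute DF block holds 10 × 60 × 30 − 9 × 2 = 17982 frames. 43724 ÷ 17982 → 2 full blocks, remainder 7760.
Within the partial block the first minute is 1800 frames and each further minute 1798, so 4 further minute boundaries passed. Total skipped labels = 18 × 2 + 2 × 4 = 44.
Non-drop label index = 43724 + 44 = 43768; at 30 labels/s that is 00:24:18:28, i.e. DF 00:24:18;28.

00:24:18;28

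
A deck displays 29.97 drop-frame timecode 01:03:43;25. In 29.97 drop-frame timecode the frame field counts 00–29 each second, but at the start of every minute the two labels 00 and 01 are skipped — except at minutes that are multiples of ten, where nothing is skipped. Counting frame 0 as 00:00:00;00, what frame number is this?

114601

As if non-drop at 30 labels/s: (1 × 3600 + 3 × 60 + 43) × 30 + 25 = 114715.
Minute boundaries passed: 63; those not divisible by 10: 63 − 6 = 57; dropped labels = 2 × 57 = 114.
Actual frame index = 114715 − 114 = 114601.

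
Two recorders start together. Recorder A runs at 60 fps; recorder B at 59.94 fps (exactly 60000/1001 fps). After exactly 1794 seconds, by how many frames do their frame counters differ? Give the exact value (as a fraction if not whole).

8280/77 frames

A emits 60 × 1794 = 107640 frames; B emits 60000/1001 × 1794 = 8280000/77.
Difference = 8280/77 frames (≈ 107.5325); B is behind A.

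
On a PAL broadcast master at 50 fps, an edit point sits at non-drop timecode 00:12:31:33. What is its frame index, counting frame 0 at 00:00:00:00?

37583

Total seconds to the label: (0 × 3600 + 12 × 60 + 31) = 751.
Frame index = 751 × 50 + 33 = 37583.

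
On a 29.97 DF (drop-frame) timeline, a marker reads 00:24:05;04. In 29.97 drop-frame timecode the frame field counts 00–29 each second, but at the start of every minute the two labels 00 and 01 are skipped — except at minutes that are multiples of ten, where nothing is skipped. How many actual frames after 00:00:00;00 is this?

As if non-drop at 30 labels/s: (0 × 3600 + 24 × 60 + 5) × 30 + 4 = 43354.
Minute boundaries passed: 24; those not divisible by 10: 24 − 2 = 22; dropped labels = 2 × 22 = 44.
Actual frame index = 43354 − 44 = 43310.

43310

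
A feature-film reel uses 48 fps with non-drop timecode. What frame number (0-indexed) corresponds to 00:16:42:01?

Total seconds to the label: (0 × 3600 + 16 × 60 + 42) = 1002.
Frame index = 1002 × 48 + 1 = 48097.

frame 48097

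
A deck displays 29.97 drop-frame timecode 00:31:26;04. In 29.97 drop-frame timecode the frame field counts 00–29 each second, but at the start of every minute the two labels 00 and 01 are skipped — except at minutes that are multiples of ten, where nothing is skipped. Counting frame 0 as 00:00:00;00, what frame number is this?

As if non-drop at 30 labels/s: (0 × 3600 + 31 × 60 + 26) × 30 + 4 = 56584.
Minute boundaries passed: 31; those not divisible by 10: 31 − 3 = 28; dropped labels = 2 × 28 = 56.
Actual frame index = 56584 − 56 = 56528.

56528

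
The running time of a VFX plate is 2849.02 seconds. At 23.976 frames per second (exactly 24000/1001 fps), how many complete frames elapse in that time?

68308 frames

Frames = 2849.02 × 24000/1001 = 68376480/1001 ≈ 68308.1718.
Complete frames: 68308.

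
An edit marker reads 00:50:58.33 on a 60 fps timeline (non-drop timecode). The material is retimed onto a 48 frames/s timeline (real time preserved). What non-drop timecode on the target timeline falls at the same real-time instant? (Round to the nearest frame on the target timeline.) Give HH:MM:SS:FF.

Source frame index: (0×3600 + 50×60 + 58) × 60 + 33 = 183513.
Real time: 183513 / (60) = 61171/20 s.
Target frame: (61171/20) × (48) = 734052/5 ≈ 146810.400 → 146810.
At 48 labels/s: frame 146810 → 00:50:58:26.

00:50:58:26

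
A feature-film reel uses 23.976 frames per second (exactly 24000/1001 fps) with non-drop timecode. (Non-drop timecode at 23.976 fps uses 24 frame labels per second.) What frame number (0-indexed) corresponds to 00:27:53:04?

40156

Total seconds to the label: (0 × 3600 + 27 × 60 + 53) = 1673.
Frame index = 1673 × 24 + 4 = 40156.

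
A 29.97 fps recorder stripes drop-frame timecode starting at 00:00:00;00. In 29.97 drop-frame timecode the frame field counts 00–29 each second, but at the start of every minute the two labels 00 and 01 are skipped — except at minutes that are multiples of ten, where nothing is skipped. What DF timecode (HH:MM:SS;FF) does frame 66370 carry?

00:36:54;16

Ten DF minutes hold 17982 frames, so frame 66370 lies in block 3 (frames 53946–71927) with 12424 frames into that block.
The block's first minute is 1800 frames and the rest 1798 each; 12424 frames reaches minute 6, so 3 × 18 + 6 × 2 = 66 labels have been skipped so far.
Adding those back, label number 66370 + 66 = 66436 at 30 labels/s is 2214 s + 16 f = 0 h 36 min 54 s frame 16, i.e. 00:36:54;16.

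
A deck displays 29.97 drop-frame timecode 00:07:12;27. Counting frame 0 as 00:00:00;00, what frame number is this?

12973

As if non-drop at 30 labels/s: (0 × 3600 + 7 × 60 + 12) × 30 + 27 = 12987.
Minute boundaries passed: 7; those not divisible by 10: 7 − 0 = 7; dropped labels = 2 × 7 = 14.
Actual frame index = 12987 − 14 = 12973.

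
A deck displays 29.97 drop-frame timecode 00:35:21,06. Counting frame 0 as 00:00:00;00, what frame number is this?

63572

Complete 10-minute blocks: 3, each 17982 frames → 53946.
Remaining 5 whole minutes in the current block: 1800 + 4 × 1798 = 8992 frames.
Within the current minute: 21 × 30 + 6 − 2 = 634 (labels ;00/;01 skipped at this minute). Total = 53946 + 8992 + 634 = 63572.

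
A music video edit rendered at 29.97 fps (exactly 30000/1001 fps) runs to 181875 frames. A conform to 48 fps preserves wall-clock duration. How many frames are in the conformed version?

Target frames = source frames × (target rate / source rate) = 181875 × (48)/(30000/1001) = 181875 × 1001/625 = 291291.

291291 frames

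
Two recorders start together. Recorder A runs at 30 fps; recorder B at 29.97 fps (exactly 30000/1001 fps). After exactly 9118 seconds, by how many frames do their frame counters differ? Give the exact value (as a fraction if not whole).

273540/1001 frames

A emits 30 × 9118 = 273540 frames; B emits 30000/1001 × 9118 = 273540000/1001.
Difference = 273540/1001 frames (≈ 273.2667); B is behind A.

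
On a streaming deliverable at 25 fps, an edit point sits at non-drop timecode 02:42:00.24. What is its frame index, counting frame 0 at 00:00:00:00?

frame 243024

Total seconds to the label: (2 × 3600 + 42 × 60 + 0) = 9720.
Frame index = 9720 × 25 + 24 = 243024.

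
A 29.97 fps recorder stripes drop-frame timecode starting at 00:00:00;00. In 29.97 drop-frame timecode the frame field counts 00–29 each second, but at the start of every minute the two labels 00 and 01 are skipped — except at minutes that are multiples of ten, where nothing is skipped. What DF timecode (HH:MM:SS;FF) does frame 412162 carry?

03:49:12;16

Each 10-minute DF block holds 10 × 60 × 30 − 9 × 2 = 17982 frames. 412162 ÷ 17982 → 22 full blocks, remainder 16558.
Within the partial block the first minute is 1800 frames and each further minute 1798, so 9 further minute boundaries passed. Total skipped labels = 18 × 22 + 2 × 9 = 414.
Non-drop label index = 412162 + 414 = 412576; at 30 labels/s that is 03:49:12:16, i.e. DF 03:49:12;16.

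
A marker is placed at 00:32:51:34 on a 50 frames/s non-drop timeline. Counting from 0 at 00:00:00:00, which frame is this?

frame 98584

Total seconds to the label: (0 × 3600 + 32 × 60 + 51) = 1971.
Frame index = 1971 × 50 + 34 = 98584.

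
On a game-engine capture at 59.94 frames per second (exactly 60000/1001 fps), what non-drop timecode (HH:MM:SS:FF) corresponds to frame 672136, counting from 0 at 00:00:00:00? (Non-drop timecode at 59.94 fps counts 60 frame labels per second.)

672136 ÷ 60 = 11202 full seconds, remainder 16 frames.
11202 s = 3 h 6 min 42 s.
Timecode: 03:06:42:16.

03:06:42:16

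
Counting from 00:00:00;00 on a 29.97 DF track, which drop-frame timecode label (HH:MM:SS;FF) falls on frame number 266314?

Each 10-minute DF block holds 10 × 60 × 30 − 9 × 2 = 17982 frames. 266314 ÷ 17982 → 14 full blocks, remainder 14566.
Within the partial block the first minute is 1800 frames and each further minute 1798, so 8 further minute boundaries passed. Total skipped labels = 18 × 14 + 2 × 8 = 268.
Non-drop label index = 266314 + 268 = 266582; at 30 labels/s that is 02:28:06:02, i.e. DF 02:28:06;02.

02:28:06;02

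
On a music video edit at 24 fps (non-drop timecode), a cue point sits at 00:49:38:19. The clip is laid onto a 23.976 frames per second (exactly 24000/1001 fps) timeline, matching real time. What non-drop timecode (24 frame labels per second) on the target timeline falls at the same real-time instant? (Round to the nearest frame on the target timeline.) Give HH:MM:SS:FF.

Source frame index: (0×3600 + 49×60 + 38) × 24 + 19 = 71491.
Real time: 71491 / (24) = 71491/24 s.
Target frame: (71491/24) × (24000/1001) = 10213000/143 ≈ 71419.580 → 71420.
At 24 labels/s: frame 71420 → 00:49:35:20.

00:49:35:20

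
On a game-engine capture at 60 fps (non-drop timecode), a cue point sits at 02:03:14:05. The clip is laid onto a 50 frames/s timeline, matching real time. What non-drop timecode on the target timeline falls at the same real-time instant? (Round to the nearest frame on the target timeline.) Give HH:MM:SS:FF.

Source frame index: (2×3600 + 3×60 + 14) × 60 + 5 = 443645.
Real time: 443645 / (60) = 88729/12 s.
Target frame: (88729/12) × (50) = 2218225/6 ≈ 369704.167 → 369704.
At 50 labels/s: frame 369704 → 02:03:14:04.

02:03:14:04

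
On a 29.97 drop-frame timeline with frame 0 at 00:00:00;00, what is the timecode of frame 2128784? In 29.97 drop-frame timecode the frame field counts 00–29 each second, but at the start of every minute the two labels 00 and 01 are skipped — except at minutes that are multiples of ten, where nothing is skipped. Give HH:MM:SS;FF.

Ten DF minutes hold 17982 frames, so frame 2128784 lies in block 118 (frames 2121876–2139857) with 6908 frames into that block.
The block's first minute is 1800 frames and the rest 1798 each; 6908 frames reaches minute 3, so 118 × 18 + 3 × 2 = 2130 labels have been skipped so far.
Adding those back, label number 2128784 + 2130 = 2130914 at 30 labels/s is 71030 s + 14 f = 19 h 43 min 50 s frame 14, i.e. 19:43:50;14.

19:43:50;14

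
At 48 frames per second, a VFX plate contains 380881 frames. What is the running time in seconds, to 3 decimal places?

Running time = 380881 × 1/48 = 380881/48 s ≈ 7935.021 s.

7935.021 seconds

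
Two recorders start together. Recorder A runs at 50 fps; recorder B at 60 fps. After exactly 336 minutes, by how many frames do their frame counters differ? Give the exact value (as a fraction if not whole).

336 min = 20160 s.
A emits 50 × 20160 = 1008000 frames; B emits 60 × 20160 = 1209600.
Difference = 201600 frames; B is ahead of A.

201600 frames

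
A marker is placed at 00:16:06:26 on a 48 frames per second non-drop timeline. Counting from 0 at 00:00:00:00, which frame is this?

46394

Total seconds to the label: (0 × 3600 + 16 × 60 + 6) = 966.
Frame index = 966 × 48 + 26 = 46394.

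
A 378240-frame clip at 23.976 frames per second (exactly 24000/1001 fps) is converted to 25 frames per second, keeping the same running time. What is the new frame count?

394394 frames

Target frames = source frames × (target rate / source rate) = 378240 × (25)/(24000/1001) = 378240 × 1001/960 = 394394.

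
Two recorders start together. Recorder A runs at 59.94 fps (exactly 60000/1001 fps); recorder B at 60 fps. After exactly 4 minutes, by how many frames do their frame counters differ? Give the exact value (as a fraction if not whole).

14400/1001 frames

4 min = 240 s.
A emits 60000/1001 × 240 = 14400000/1001 frames; B emits 60 × 240 = 14400.
Difference = 14400/1001 frames (≈ 14.3856); B is ahead of A.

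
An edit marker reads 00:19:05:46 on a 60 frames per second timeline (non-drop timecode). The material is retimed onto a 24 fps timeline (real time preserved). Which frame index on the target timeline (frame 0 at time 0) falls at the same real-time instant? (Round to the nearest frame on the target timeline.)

frame 27498

Source frame index: (0×3600 + 19×60 + 5) × 60 + 46 = 68746.
Real time: 68746 / (60) = 34373/30 s.
Target frame: (34373/30) × (24) = 137492/5 ≈ 27498.400 → 27498.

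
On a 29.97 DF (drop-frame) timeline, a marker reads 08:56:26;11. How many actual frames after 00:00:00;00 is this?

As if non-drop at 30 labels/s: (8 × 3600 + 56 × 60 + 26) × 30 + 11 = 965591.
Minute boundaries passed: 536; those not divisible by 10: 536 − 53 = 483; dropped labels = 2 × 483 = 966.
Actual frame index = 965591 − 966 = 964625.

964625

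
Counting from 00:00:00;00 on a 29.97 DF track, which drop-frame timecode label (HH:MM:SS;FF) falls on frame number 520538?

04:49:28;20

Ten DF minutes hold 17982 frames, so frame 520538 lies in block 28 (frames 503496–521477) with 17042 frames into that block.
The block's first minute is 1800 frames and the rest 1798 each; 17042 frames reaches minute 9, so 28 × 18 + 9 × 2 = 522 labels have been skipped so far.
Adding those back, label number 520538 + 522 = 521060 at 30 labels/s is 17368 s + 20 f = 4 h 49 min 28 s frame 20, i.e. 04:49:28;20.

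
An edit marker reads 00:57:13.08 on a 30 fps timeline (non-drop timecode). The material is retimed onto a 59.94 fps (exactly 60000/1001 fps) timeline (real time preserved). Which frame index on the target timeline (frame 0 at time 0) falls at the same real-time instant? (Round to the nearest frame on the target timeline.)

frame 205790

Source frame index: (0×3600 + 57×60 + 13) × 30 + 8 = 102998.
Real time: 102998 / (30) = 51499/15 s.
Target frame: (51499/15) × (60000/1001) = 29428000/143 ≈ 205790.210 → 205790.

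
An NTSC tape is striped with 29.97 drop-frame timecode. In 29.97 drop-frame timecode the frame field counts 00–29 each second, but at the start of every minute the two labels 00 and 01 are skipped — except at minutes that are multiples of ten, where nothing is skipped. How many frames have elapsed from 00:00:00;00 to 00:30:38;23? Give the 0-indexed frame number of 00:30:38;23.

Complete 10-minute blocks: 3, each 17982 frames → 53946.
Remaining 0 whole minutes in the current block: 0 frames.
Within the current minute: 38 × 30 + 23 = 1163. Total = 53946 + 0 + 1163 = 55109.

55109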